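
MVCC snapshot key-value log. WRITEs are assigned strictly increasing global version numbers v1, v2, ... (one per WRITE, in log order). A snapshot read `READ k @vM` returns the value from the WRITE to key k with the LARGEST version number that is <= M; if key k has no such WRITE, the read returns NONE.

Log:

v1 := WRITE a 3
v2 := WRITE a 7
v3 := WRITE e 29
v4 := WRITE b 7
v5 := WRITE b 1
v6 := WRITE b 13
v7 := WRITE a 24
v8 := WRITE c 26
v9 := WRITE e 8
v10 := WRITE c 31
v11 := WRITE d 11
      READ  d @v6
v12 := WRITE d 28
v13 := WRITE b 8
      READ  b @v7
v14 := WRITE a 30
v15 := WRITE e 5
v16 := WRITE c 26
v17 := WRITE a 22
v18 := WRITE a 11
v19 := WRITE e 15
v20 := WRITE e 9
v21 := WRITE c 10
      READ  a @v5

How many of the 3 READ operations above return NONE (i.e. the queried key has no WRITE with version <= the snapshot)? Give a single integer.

v1: WRITE a=3  (a history now [(1, 3)])
v2: WRITE a=7  (a history now [(1, 3), (2, 7)])
v3: WRITE e=29  (e history now [(3, 29)])
v4: WRITE b=7  (b history now [(4, 7)])
v5: WRITE b=1  (b history now [(4, 7), (5, 1)])
v6: WRITE b=13  (b history now [(4, 7), (5, 1), (6, 13)])
v7: WRITE a=24  (a history now [(1, 3), (2, 7), (7, 24)])
v8: WRITE c=26  (c history now [(8, 26)])
v9: WRITE e=8  (e history now [(3, 29), (9, 8)])
v10: WRITE c=31  (c history now [(8, 26), (10, 31)])
v11: WRITE d=11  (d history now [(11, 11)])
READ d @v6: history=[(11, 11)] -> no version <= 6 -> NONE
v12: WRITE d=28  (d history now [(11, 11), (12, 28)])
v13: WRITE b=8  (b history now [(4, 7), (5, 1), (6, 13), (13, 8)])
READ b @v7: history=[(4, 7), (5, 1), (6, 13), (13, 8)] -> pick v6 -> 13
v14: WRITE a=30  (a history now [(1, 3), (2, 7), (7, 24), (14, 30)])
v15: WRITE e=5  (e history now [(3, 29), (9, 8), (15, 5)])
v16: WRITE c=26  (c history now [(8, 26), (10, 31), (16, 26)])
v17: WRITE a=22  (a history now [(1, 3), (2, 7), (7, 24), (14, 30), (17, 22)])
v18: WRITE a=11  (a history now [(1, 3), (2, 7), (7, 24), (14, 30), (17, 22), (18, 11)])
v19: WRITE e=15  (e history now [(3, 29), (9, 8), (15, 5), (19, 15)])
v20: WRITE e=9  (e history now [(3, 29), (9, 8), (15, 5), (19, 15), (20, 9)])
v21: WRITE c=10  (c history now [(8, 26), (10, 31), (16, 26), (21, 10)])
READ a @v5: history=[(1, 3), (2, 7), (7, 24), (14, 30), (17, 22), (18, 11)] -> pick v2 -> 7
Read results in order: ['NONE', '13', '7']
NONE count = 1

Answer: 1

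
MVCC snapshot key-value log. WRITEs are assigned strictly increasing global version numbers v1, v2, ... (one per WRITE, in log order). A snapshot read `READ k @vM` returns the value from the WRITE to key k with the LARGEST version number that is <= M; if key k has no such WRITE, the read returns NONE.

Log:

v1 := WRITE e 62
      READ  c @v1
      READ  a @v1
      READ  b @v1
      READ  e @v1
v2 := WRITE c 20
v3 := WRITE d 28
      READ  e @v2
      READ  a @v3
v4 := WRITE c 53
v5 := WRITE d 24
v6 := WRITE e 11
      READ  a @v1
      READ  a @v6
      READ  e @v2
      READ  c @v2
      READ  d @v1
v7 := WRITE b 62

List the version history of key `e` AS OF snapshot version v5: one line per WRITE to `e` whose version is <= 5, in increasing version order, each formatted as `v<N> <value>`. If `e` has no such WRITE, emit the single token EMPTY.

Answer: v1 62

Derivation:
Scan writes for key=e with version <= 5:
  v1 WRITE e 62 -> keep
  v2 WRITE c 20 -> skip
  v3 WRITE d 28 -> skip
  v4 WRITE c 53 -> skip
  v5 WRITE d 24 -> skip
  v6 WRITE e 11 -> drop (> snap)
  v7 WRITE b 62 -> skip
Collected: [(1, 62)]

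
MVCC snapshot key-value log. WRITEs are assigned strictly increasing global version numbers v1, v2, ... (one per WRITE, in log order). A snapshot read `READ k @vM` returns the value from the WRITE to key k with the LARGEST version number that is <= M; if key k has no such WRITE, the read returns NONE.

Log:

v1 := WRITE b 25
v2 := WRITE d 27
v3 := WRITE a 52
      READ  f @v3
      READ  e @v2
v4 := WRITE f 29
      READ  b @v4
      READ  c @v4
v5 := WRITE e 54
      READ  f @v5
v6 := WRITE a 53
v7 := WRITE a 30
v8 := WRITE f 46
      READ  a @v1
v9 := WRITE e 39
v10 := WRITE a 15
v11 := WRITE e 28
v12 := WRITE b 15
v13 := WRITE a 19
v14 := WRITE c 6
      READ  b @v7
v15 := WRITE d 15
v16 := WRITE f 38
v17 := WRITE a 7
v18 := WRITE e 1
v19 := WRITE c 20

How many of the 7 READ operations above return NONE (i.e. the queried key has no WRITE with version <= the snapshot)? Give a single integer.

v1: WRITE b=25  (b history now [(1, 25)])
v2: WRITE d=27  (d history now [(2, 27)])
v3: WRITE a=52  (a history now [(3, 52)])
READ f @v3: history=[] -> no version <= 3 -> NONE
READ e @v2: history=[] -> no version <= 2 -> NONE
v4: WRITE f=29  (f history now [(4, 29)])
READ b @v4: history=[(1, 25)] -> pick v1 -> 25
READ c @v4: history=[] -> no version <= 4 -> NONE
v5: WRITE e=54  (e history now [(5, 54)])
READ f @v5: history=[(4, 29)] -> pick v4 -> 29
v6: WRITE a=53  (a history now [(3, 52), (6, 53)])
v7: WRITE a=30  (a history now [(3, 52), (6, 53), (7, 30)])
v8: WRITE f=46  (f history now [(4, 29), (8, 46)])
READ a @v1: history=[(3, 52), (6, 53), (7, 30)] -> no version <= 1 -> NONE
v9: WRITE e=39  (e history now [(5, 54), (9, 39)])
v10: WRITE a=15  (a history now [(3, 52), (6, 53), (7, 30), (10, 15)])
v11: WRITE e=28  (e history now [(5, 54), (9, 39), (11, 28)])
v12: WRITE b=15  (b history now [(1, 25), (12, 15)])
v13: WRITE a=19  (a history now [(3, 52), (6, 53), (7, 30), (10, 15), (13, 19)])
v14: WRITE c=6  (c history now [(14, 6)])
READ b @v7: history=[(1, 25), (12, 15)] -> pick v1 -> 25
v15: WRITE d=15  (d history now [(2, 27), (15, 15)])
v16: WRITE f=38  (f history now [(4, 29), (8, 46), (16, 38)])
v17: WRITE a=7  (a history now [(3, 52), (6, 53), (7, 30), (10, 15), (13, 19), (17, 7)])
v18: WRITE e=1  (e history now [(5, 54), (9, 39), (11, 28), (18, 1)])
v19: WRITE c=20  (c history now [(14, 6), (19, 20)])
Read results in order: ['NONE', 'NONE', '25', 'NONE', '29', 'NONE', '25']
NONE count = 4

Answer: 4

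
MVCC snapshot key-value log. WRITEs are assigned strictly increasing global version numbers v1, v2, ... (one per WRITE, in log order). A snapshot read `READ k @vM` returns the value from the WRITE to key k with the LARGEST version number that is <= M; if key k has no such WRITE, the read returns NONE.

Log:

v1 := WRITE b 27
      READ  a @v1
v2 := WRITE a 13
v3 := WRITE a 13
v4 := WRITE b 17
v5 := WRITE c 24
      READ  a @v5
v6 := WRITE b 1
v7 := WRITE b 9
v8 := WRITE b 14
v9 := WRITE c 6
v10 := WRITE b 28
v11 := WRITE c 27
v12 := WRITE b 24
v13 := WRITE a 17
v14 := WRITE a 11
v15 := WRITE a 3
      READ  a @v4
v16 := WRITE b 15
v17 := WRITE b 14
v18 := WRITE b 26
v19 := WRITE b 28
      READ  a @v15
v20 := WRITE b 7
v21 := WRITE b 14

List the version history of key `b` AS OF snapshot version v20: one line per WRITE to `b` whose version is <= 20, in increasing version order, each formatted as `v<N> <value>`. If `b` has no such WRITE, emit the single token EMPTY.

Answer: v1 27
v4 17
v6 1
v7 9
v8 14
v10 28
v12 24
v16 15
v17 14
v18 26
v19 28
v20 7

Derivation:
Scan writes for key=b with version <= 20:
  v1 WRITE b 27 -> keep
  v2 WRITE a 13 -> skip
  v3 WRITE a 13 -> skip
  v4 WRITE b 17 -> keep
  v5 WRITE c 24 -> skip
  v6 WRITE b 1 -> keep
  v7 WRITE b 9 -> keep
  v8 WRITE b 14 -> keep
  v9 WRITE c 6 -> skip
  v10 WRITE b 28 -> keep
  v11 WRITE c 27 -> skip
  v12 WRITE b 24 -> keep
  v13 WRITE a 17 -> skip
  v14 WRITE a 11 -> skip
  v15 WRITE a 3 -> skip
  v16 WRITE b 15 -> keep
  v17 WRITE b 14 -> keep
  v18 WRITE b 26 -> keep
  v19 WRITE b 28 -> keep
  v20 WRITE b 7 -> keep
  v21 WRITE b 14 -> drop (> snap)
Collected: [(1, 27), (4, 17), (6, 1), (7, 9), (8, 14), (10, 28), (12, 24), (16, 15), (17, 14), (18, 26), (19, 28), (20, 7)]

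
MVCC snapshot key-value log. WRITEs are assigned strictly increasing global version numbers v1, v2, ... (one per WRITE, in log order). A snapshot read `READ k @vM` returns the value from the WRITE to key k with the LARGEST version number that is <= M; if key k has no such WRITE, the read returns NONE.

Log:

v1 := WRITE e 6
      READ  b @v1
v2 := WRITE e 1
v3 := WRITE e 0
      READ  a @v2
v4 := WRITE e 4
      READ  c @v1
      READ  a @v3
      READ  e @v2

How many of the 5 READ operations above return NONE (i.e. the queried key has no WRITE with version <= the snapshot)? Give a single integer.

Answer: 4

Derivation:
v1: WRITE e=6  (e history now [(1, 6)])
READ b @v1: history=[] -> no version <= 1 -> NONE
v2: WRITE e=1  (e history now [(1, 6), (2, 1)])
v3: WRITE e=0  (e history now [(1, 6), (2, 1), (3, 0)])
READ a @v2: history=[] -> no version <= 2 -> NONE
v4: WRITE e=4  (e history now [(1, 6), (2, 1), (3, 0), (4, 4)])
READ c @v1: history=[] -> no version <= 1 -> NONE
READ a @v3: history=[] -> no version <= 3 -> NONE
READ e @v2: history=[(1, 6), (2, 1), (3, 0), (4, 4)] -> pick v2 -> 1
Read results in order: ['NONE', 'NONE', 'NONE', 'NONE', '1']
NONE count = 4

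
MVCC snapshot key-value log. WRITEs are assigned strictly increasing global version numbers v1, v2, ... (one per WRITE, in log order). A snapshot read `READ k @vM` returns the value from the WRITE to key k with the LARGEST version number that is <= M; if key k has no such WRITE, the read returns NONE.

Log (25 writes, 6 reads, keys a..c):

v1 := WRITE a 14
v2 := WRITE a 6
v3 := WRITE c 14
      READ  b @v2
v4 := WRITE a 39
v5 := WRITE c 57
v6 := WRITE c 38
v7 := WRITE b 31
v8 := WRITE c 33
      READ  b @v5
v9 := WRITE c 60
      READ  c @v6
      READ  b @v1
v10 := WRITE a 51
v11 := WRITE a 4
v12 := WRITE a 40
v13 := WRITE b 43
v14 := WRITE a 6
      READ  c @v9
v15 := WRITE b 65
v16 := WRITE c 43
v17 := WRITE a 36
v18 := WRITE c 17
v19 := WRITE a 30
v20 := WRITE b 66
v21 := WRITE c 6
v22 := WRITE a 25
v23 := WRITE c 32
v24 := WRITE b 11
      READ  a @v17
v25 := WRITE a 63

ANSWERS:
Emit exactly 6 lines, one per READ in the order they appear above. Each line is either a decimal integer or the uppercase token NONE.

v1: WRITE a=14  (a history now [(1, 14)])
v2: WRITE a=6  (a history now [(1, 14), (2, 6)])
v3: WRITE c=14  (c history now [(3, 14)])
READ b @v2: history=[] -> no version <= 2 -> NONE
v4: WRITE a=39  (a history now [(1, 14), (2, 6), (4, 39)])
v5: WRITE c=57  (c history now [(3, 14), (5, 57)])
v6: WRITE c=38  (c history now [(3, 14), (5, 57), (6, 38)])
v7: WRITE b=31  (b history now [(7, 31)])
v8: WRITE c=33  (c history now [(3, 14), (5, 57), (6, 38), (8, 33)])
READ b @v5: history=[(7, 31)] -> no version <= 5 -> NONE
v9: WRITE c=60  (c history now [(3, 14), (5, 57), (6, 38), (8, 33), (9, 60)])
READ c @v6: history=[(3, 14), (5, 57), (6, 38), (8, 33), (9, 60)] -> pick v6 -> 38
READ b @v1: history=[(7, 31)] -> no version <= 1 -> NONE
v10: WRITE a=51  (a history now [(1, 14), (2, 6), (4, 39), (10, 51)])
v11: WRITE a=4  (a history now [(1, 14), (2, 6), (4, 39), (10, 51), (11, 4)])
v12: WRITE a=40  (a history now [(1, 14), (2, 6), (4, 39), (10, 51), (11, 4), (12, 40)])
v13: WRITE b=43  (b history now [(7, 31), (13, 43)])
v14: WRITE a=6  (a history now [(1, 14), (2, 6), (4, 39), (10, 51), (11, 4), (12, 40), (14, 6)])
READ c @v9: history=[(3, 14), (5, 57), (6, 38), (8, 33), (9, 60)] -> pick v9 -> 60
v15: WRITE b=65  (b history now [(7, 31), (13, 43), (15, 65)])
v16: WRITE c=43  (c history now [(3, 14), (5, 57), (6, 38), (8, 33), (9, 60), (16, 43)])
v17: WRITE a=36  (a history now [(1, 14), (2, 6), (4, 39), (10, 51), (11, 4), (12, 40), (14, 6), (17, 36)])
v18: WRITE c=17  (c history now [(3, 14), (5, 57), (6, 38), (8, 33), (9, 60), (16, 43), (18, 17)])
v19: WRITE a=30  (a history now [(1, 14), (2, 6), (4, 39), (10, 51), (11, 4), (12, 40), (14, 6), (17, 36), (19, 30)])
v20: WRITE b=66  (b history now [(7, 31), (13, 43), (15, 65), (20, 66)])
v21: WRITE c=6  (c history now [(3, 14), (5, 57), (6, 38), (8, 33), (9, 60), (16, 43), (18, 17), (21, 6)])
v22: WRITE a=25  (a history now [(1, 14), (2, 6), (4, 39), (10, 51), (11, 4), (12, 40), (14, 6), (17, 36), (19, 30), (22, 25)])
v23: WRITE c=32  (c history now [(3, 14), (5, 57), (6, 38), (8, 33), (9, 60), (16, 43), (18, 17), (21, 6), (23, 32)])
v24: WRITE b=11  (b history now [(7, 31), (13, 43), (15, 65), (20, 66), (24, 11)])
READ a @v17: history=[(1, 14), (2, 6), (4, 39), (10, 51), (11, 4), (12, 40), (14, 6), (17, 36), (19, 30), (22, 25)] -> pick v17 -> 36
v25: WRITE a=63  (a history now [(1, 14), (2, 6), (4, 39), (10, 51), (11, 4), (12, 40), (14, 6), (17, 36), (19, 30), (22, 25), (25, 63)])

Answer: NONE
NONE
38
NONE
60
36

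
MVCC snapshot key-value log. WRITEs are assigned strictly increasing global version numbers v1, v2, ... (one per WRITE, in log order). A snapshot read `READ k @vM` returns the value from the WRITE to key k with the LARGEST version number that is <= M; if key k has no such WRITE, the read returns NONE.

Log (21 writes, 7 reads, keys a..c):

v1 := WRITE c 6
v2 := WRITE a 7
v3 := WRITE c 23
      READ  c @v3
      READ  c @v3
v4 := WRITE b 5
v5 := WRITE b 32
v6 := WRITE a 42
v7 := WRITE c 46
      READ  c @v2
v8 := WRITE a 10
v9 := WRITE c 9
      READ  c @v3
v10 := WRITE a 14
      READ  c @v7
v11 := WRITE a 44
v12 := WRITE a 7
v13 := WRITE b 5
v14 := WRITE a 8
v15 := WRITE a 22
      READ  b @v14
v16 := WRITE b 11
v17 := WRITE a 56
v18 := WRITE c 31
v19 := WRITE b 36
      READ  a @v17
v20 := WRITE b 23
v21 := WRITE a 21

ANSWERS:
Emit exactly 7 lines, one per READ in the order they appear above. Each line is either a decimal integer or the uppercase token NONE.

v1: WRITE c=6  (c history now [(1, 6)])
v2: WRITE a=7  (a history now [(2, 7)])
v3: WRITE c=23  (c history now [(1, 6), (3, 23)])
READ c @v3: history=[(1, 6), (3, 23)] -> pick v3 -> 23
READ c @v3: history=[(1, 6), (3, 23)] -> pick v3 -> 23
v4: WRITE b=5  (b history now [(4, 5)])
v5: WRITE b=32  (b history now [(4, 5), (5, 32)])
v6: WRITE a=42  (a history now [(2, 7), (6, 42)])
v7: WRITE c=46  (c history now [(1, 6), (3, 23), (7, 46)])
READ c @v2: history=[(1, 6), (3, 23), (7, 46)] -> pick v1 -> 6
v8: WRITE a=10  (a history now [(2, 7), (6, 42), (8, 10)])
v9: WRITE c=9  (c history now [(1, 6), (3, 23), (7, 46), (9, 9)])
READ c @v3: history=[(1, 6), (3, 23), (7, 46), (9, 9)] -> pick v3 -> 23
v10: WRITE a=14  (a history now [(2, 7), (6, 42), (8, 10), (10, 14)])
READ c @v7: history=[(1, 6), (3, 23), (7, 46), (9, 9)] -> pick v7 -> 46
v11: WRITE a=44  (a history now [(2, 7), (6, 42), (8, 10), (10, 14), (11, 44)])
v12: WRITE a=7  (a history now [(2, 7), (6, 42), (8, 10), (10, 14), (11, 44), (12, 7)])
v13: WRITE b=5  (b history now [(4, 5), (5, 32), (13, 5)])
v14: WRITE a=8  (a history now [(2, 7), (6, 42), (8, 10), (10, 14), (11, 44), (12, 7), (14, 8)])
v15: WRITE a=22  (a history now [(2, 7), (6, 42), (8, 10), (10, 14), (11, 44), (12, 7), (14, 8), (15, 22)])
READ b @v14: history=[(4, 5), (5, 32), (13, 5)] -> pick v13 -> 5
v16: WRITE b=11  (b history now [(4, 5), (5, 32), (13, 5), (16, 11)])
v17: WRITE a=56  (a history now [(2, 7), (6, 42), (8, 10), (10, 14), (11, 44), (12, 7), (14, 8), (15, 22), (17, 56)])
v18: WRITE c=31  (c history now [(1, 6), (3, 23), (7, 46), (9, 9), (18, 31)])
v19: WRITE b=36  (b history now [(4, 5), (5, 32), (13, 5), (16, 11), (19, 36)])
READ a @v17: history=[(2, 7), (6, 42), (8, 10), (10, 14), (11, 44), (12, 7), (14, 8), (15, 22), (17, 56)] -> pick v17 -> 56
v20: WRITE b=23  (b history now [(4, 5), (5, 32), (13, 5), (16, 11), (19, 36), (20, 23)])
v21: WRITE a=21  (a history now [(2, 7), (6, 42), (8, 10), (10, 14), (11, 44), (12, 7), (14, 8), (15, 22), (17, 56), (21, 21)])

Answer: 23
23
6
23
46
5
56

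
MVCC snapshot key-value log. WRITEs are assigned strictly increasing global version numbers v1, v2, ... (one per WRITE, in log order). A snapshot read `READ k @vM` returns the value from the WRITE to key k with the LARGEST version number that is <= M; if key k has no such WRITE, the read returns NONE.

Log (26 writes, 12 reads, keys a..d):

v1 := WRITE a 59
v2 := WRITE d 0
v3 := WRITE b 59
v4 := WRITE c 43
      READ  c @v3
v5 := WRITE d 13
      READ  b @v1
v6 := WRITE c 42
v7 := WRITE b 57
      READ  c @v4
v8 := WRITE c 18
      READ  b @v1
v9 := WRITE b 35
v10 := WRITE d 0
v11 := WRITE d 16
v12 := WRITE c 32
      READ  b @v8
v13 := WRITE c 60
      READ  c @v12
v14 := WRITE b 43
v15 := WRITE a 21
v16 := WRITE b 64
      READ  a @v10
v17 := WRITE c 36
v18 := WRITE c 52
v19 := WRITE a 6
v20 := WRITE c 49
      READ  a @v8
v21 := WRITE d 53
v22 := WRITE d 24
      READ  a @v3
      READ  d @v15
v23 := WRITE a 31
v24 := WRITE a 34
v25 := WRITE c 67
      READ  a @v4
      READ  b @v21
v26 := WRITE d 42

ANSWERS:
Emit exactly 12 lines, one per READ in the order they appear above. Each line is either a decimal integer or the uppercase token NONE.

v1: WRITE a=59  (a history now [(1, 59)])
v2: WRITE d=0  (d history now [(2, 0)])
v3: WRITE b=59  (b history now [(3, 59)])
v4: WRITE c=43  (c history now [(4, 43)])
READ c @v3: history=[(4, 43)] -> no version <= 3 -> NONE
v5: WRITE d=13  (d history now [(2, 0), (5, 13)])
READ b @v1: history=[(3, 59)] -> no version <= 1 -> NONE
v6: WRITE c=42  (c history now [(4, 43), (6, 42)])
v7: WRITE b=57  (b history now [(3, 59), (7, 57)])
READ c @v4: history=[(4, 43), (6, 42)] -> pick v4 -> 43
v8: WRITE c=18  (c history now [(4, 43), (6, 42), (8, 18)])
READ b @v1: history=[(3, 59), (7, 57)] -> no version <= 1 -> NONE
v9: WRITE b=35  (b history now [(3, 59), (7, 57), (9, 35)])
v10: WRITE d=0  (d history now [(2, 0), (5, 13), (10, 0)])
v11: WRITE d=16  (d history now [(2, 0), (5, 13), (10, 0), (11, 16)])
v12: WRITE c=32  (c history now [(4, 43), (6, 42), (8, 18), (12, 32)])
READ b @v8: history=[(3, 59), (7, 57), (9, 35)] -> pick v7 -> 57
v13: WRITE c=60  (c history now [(4, 43), (6, 42), (8, 18), (12, 32), (13, 60)])
READ c @v12: history=[(4, 43), (6, 42), (8, 18), (12, 32), (13, 60)] -> pick v12 -> 32
v14: WRITE b=43  (b history now [(3, 59), (7, 57), (9, 35), (14, 43)])
v15: WRITE a=21  (a history now [(1, 59), (15, 21)])
v16: WRITE b=64  (b history now [(3, 59), (7, 57), (9, 35), (14, 43), (16, 64)])
READ a @v10: history=[(1, 59), (15, 21)] -> pick v1 -> 59
v17: WRITE c=36  (c history now [(4, 43), (6, 42), (8, 18), (12, 32), (13, 60), (17, 36)])
v18: WRITE c=52  (c history now [(4, 43), (6, 42), (8, 18), (12, 32), (13, 60), (17, 36), (18, 52)])
v19: WRITE a=6  (a history now [(1, 59), (15, 21), (19, 6)])
v20: WRITE c=49  (c history now [(4, 43), (6, 42), (8, 18), (12, 32), (13, 60), (17, 36), (18, 52), (20, 49)])
READ a @v8: history=[(1, 59), (15, 21), (19, 6)] -> pick v1 -> 59
v21: WRITE d=53  (d history now [(2, 0), (5, 13), (10, 0), (11, 16), (21, 53)])
v22: WRITE d=24  (d history now [(2, 0), (5, 13), (10, 0), (11, 16), (21, 53), (22, 24)])
READ a @v3: history=[(1, 59), (15, 21), (19, 6)] -> pick v1 -> 59
READ d @v15: history=[(2, 0), (5, 13), (10, 0), (11, 16), (21, 53), (22, 24)] -> pick v11 -> 16
v23: WRITE a=31  (a history now [(1, 59), (15, 21), (19, 6), (23, 31)])
v24: WRITE a=34  (a history now [(1, 59), (15, 21), (19, 6), (23, 31), (24, 34)])
v25: WRITE c=67  (c history now [(4, 43), (6, 42), (8, 18), (12, 32), (13, 60), (17, 36), (18, 52), (20, 49), (25, 67)])
READ a @v4: history=[(1, 59), (15, 21), (19, 6), (23, 31), (24, 34)] -> pick v1 -> 59
READ b @v21: history=[(3, 59), (7, 57), (9, 35), (14, 43), (16, 64)] -> pick v16 -> 64
v26: WRITE d=42  (d history now [(2, 0), (5, 13), (10, 0), (11, 16), (21, 53), (22, 24), (26, 42)])

Answer: NONE
NONE
43
NONE
57
32
59
59
59
16
59
64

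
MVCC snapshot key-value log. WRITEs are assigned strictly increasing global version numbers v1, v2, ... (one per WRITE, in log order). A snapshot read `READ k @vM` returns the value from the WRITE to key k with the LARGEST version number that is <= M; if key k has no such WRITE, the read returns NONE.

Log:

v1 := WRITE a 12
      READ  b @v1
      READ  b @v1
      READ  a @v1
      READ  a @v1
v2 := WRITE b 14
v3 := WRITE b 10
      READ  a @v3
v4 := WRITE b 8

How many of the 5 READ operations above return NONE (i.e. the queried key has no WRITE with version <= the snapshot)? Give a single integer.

v1: WRITE a=12  (a history now [(1, 12)])
READ b @v1: history=[] -> no version <= 1 -> NONE
READ b @v1: history=[] -> no version <= 1 -> NONE
READ a @v1: history=[(1, 12)] -> pick v1 -> 12
READ a @v1: history=[(1, 12)] -> pick v1 -> 12
v2: WRITE b=14  (b history now [(2, 14)])
v3: WRITE b=10  (b history now [(2, 14), (3, 10)])
READ a @v3: history=[(1, 12)] -> pick v1 -> 12
v4: WRITE b=8  (b history now [(2, 14), (3, 10), (4, 8)])
Read results in order: ['NONE', 'NONE', '12', '12', '12']
NONE count = 2

Answer: 2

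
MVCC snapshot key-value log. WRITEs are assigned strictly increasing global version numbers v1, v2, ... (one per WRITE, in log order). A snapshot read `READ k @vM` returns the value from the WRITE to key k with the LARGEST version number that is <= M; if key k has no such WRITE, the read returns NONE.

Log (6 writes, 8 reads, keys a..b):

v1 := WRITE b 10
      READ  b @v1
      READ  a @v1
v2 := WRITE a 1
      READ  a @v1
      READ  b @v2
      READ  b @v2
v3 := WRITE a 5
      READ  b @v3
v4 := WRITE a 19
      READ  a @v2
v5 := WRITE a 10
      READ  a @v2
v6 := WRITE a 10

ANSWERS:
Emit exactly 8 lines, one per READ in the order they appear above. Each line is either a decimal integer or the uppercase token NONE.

Answer: 10
NONE
NONE
10
10
10
1
1

Derivation:
v1: WRITE b=10  (b history now [(1, 10)])
READ b @v1: history=[(1, 10)] -> pick v1 -> 10
READ a @v1: history=[] -> no version <= 1 -> NONE
v2: WRITE a=1  (a history now [(2, 1)])
READ a @v1: history=[(2, 1)] -> no version <= 1 -> NONE
READ b @v2: history=[(1, 10)] -> pick v1 -> 10
READ b @v2: history=[(1, 10)] -> pick v1 -> 10
v3: WRITE a=5  (a history now [(2, 1), (3, 5)])
READ b @v3: history=[(1, 10)] -> pick v1 -> 10
v4: WRITE a=19  (a history now [(2, 1), (3, 5), (4, 19)])
READ a @v2: history=[(2, 1), (3, 5), (4, 19)] -> pick v2 -> 1
v5: WRITE a=10  (a history now [(2, 1), (3, 5), (4, 19), (5, 10)])
READ a @v2: history=[(2, 1), (3, 5), (4, 19), (5, 10)] -> pick v2 -> 1
v6: WRITE a=10  (a history now [(2, 1), (3, 5), (4, 19), (5, 10), (6, 10)])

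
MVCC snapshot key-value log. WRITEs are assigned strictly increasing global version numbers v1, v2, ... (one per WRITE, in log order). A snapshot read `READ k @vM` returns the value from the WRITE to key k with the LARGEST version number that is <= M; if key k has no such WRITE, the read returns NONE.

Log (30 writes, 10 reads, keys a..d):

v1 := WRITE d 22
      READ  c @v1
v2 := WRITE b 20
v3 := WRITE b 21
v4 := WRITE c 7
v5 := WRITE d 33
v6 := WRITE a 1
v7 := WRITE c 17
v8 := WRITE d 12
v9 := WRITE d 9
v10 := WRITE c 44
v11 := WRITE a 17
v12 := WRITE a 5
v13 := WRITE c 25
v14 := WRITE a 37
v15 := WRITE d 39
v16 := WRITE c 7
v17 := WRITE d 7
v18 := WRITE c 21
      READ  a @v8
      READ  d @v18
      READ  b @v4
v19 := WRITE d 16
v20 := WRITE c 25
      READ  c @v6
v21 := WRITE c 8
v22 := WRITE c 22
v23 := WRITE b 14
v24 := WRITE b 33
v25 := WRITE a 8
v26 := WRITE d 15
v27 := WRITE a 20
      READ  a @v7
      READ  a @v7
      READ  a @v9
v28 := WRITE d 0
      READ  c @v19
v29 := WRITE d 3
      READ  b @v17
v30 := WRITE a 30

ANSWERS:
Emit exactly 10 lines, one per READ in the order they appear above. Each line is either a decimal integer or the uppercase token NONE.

v1: WRITE d=22  (d history now [(1, 22)])
READ c @v1: history=[] -> no version <= 1 -> NONE
v2: WRITE b=20  (b history now [(2, 20)])
v3: WRITE b=21  (b history now [(2, 20), (3, 21)])
v4: WRITE c=7  (c history now [(4, 7)])
v5: WRITE d=33  (d history now [(1, 22), (5, 33)])
v6: WRITE a=1  (a history now [(6, 1)])
v7: WRITE c=17  (c history now [(4, 7), (7, 17)])
v8: WRITE d=12  (d history now [(1, 22), (5, 33), (8, 12)])
v9: WRITE d=9  (d history now [(1, 22), (5, 33), (8, 12), (9, 9)])
v10: WRITE c=44  (c history now [(4, 7), (7, 17), (10, 44)])
v11: WRITE a=17  (a history now [(6, 1), (11, 17)])
v12: WRITE a=5  (a history now [(6, 1), (11, 17), (12, 5)])
v13: WRITE c=25  (c history now [(4, 7), (7, 17), (10, 44), (13, 25)])
v14: WRITE a=37  (a history now [(6, 1), (11, 17), (12, 5), (14, 37)])
v15: WRITE d=39  (d history now [(1, 22), (5, 33), (8, 12), (9, 9), (15, 39)])
v16: WRITE c=7  (c history now [(4, 7), (7, 17), (10, 44), (13, 25), (16, 7)])
v17: WRITE d=7  (d history now [(1, 22), (5, 33), (8, 12), (9, 9), (15, 39), (17, 7)])
v18: WRITE c=21  (c history now [(4, 7), (7, 17), (10, 44), (13, 25), (16, 7), (18, 21)])
READ a @v8: history=[(6, 1), (11, 17), (12, 5), (14, 37)] -> pick v6 -> 1
READ d @v18: history=[(1, 22), (5, 33), (8, 12), (9, 9), (15, 39), (17, 7)] -> pick v17 -> 7
READ b @v4: history=[(2, 20), (3, 21)] -> pick v3 -> 21
v19: WRITE d=16  (d history now [(1, 22), (5, 33), (8, 12), (9, 9), (15, 39), (17, 7), (19, 16)])
v20: WRITE c=25  (c history now [(4, 7), (7, 17), (10, 44), (13, 25), (16, 7), (18, 21), (20, 25)])
READ c @v6: history=[(4, 7), (7, 17), (10, 44), (13, 25), (16, 7), (18, 21), (20, 25)] -> pick v4 -> 7
v21: WRITE c=8  (c history now [(4, 7), (7, 17), (10, 44), (13, 25), (16, 7), (18, 21), (20, 25), (21, 8)])
v22: WRITE c=22  (c history now [(4, 7), (7, 17), (10, 44), (13, 25), (16, 7), (18, 21), (20, 25), (21, 8), (22, 22)])
v23: WRITE b=14  (b history now [(2, 20), (3, 21), (23, 14)])
v24: WRITE b=33  (b history now [(2, 20), (3, 21), (23, 14), (24, 33)])
v25: WRITE a=8  (a history now [(6, 1), (11, 17), (12, 5), (14, 37), (25, 8)])
v26: WRITE d=15  (d history now [(1, 22), (5, 33), (8, 12), (9, 9), (15, 39), (17, 7), (19, 16), (26, 15)])
v27: WRITE a=20  (a history now [(6, 1), (11, 17), (12, 5), (14, 37), (25, 8), (27, 20)])
READ a @v7: history=[(6, 1), (11, 17), (12, 5), (14, 37), (25, 8), (27, 20)] -> pick v6 -> 1
READ a @v7: history=[(6, 1), (11, 17), (12, 5), (14, 37), (25, 8), (27, 20)] -> pick v6 -> 1
READ a @v9: history=[(6, 1), (11, 17), (12, 5), (14, 37), (25, 8), (27, 20)] -> pick v6 -> 1
v28: WRITE d=0  (d history now [(1, 22), (5, 33), (8, 12), (9, 9), (15, 39), (17, 7), (19, 16), (26, 15), (28, 0)])
READ c @v19: history=[(4, 7), (7, 17), (10, 44), (13, 25), (16, 7), (18, 21), (20, 25), (21, 8), (22, 22)] -> pick v18 -> 21
v29: WRITE d=3  (d history now [(1, 22), (5, 33), (8, 12), (9, 9), (15, 39), (17, 7), (19, 16), (26, 15), (28, 0), (29, 3)])
READ b @v17: history=[(2, 20), (3, 21), (23, 14), (24, 33)] -> pick v3 -> 21
v30: WRITE a=30  (a history now [(6, 1), (11, 17), (12, 5), (14, 37), (25, 8), (27, 20), (30, 30)])

Answer: NONE
1
7
21
7
1
1
1
21
21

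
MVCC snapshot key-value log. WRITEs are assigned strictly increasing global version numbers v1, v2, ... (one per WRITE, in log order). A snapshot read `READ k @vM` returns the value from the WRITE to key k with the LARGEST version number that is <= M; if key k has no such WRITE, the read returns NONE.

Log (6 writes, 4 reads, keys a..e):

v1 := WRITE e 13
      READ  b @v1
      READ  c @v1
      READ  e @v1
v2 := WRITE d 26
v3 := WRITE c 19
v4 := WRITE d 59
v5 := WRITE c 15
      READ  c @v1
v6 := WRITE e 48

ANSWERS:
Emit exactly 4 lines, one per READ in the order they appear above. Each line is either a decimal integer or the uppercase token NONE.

Answer: NONE
NONE
13
NONE

Derivation:
v1: WRITE e=13  (e history now [(1, 13)])
READ b @v1: history=[] -> no version <= 1 -> NONE
READ c @v1: history=[] -> no version <= 1 -> NONE
READ e @v1: history=[(1, 13)] -> pick v1 -> 13
v2: WRITE d=26  (d history now [(2, 26)])
v3: WRITE c=19  (c history now [(3, 19)])
v4: WRITE d=59  (d history now [(2, 26), (4, 59)])
v5: WRITE c=15  (c history now [(3, 19), (5, 15)])
READ c @v1: history=[(3, 19), (5, 15)] -> no version <= 1 -> NONE
v6: WRITE e=48  (e history now [(1, 13), (6, 48)])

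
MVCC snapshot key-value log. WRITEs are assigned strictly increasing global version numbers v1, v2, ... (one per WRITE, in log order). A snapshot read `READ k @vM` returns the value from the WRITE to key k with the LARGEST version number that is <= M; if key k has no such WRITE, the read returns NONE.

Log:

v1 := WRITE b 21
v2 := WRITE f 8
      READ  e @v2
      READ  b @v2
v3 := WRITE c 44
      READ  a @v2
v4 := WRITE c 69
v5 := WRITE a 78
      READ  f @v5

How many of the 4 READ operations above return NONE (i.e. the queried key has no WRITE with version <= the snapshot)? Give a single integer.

v1: WRITE b=21  (b history now [(1, 21)])
v2: WRITE f=8  (f history now [(2, 8)])
READ e @v2: history=[] -> no version <= 2 -> NONE
READ b @v2: history=[(1, 21)] -> pick v1 -> 21
v3: WRITE c=44  (c history now [(3, 44)])
READ a @v2: history=[] -> no version <= 2 -> NONE
v4: WRITE c=69  (c history now [(3, 44), (4, 69)])
v5: WRITE a=78  (a history now [(5, 78)])
READ f @v5: history=[(2, 8)] -> pick v2 -> 8
Read results in order: ['NONE', '21', 'NONE', '8']
NONE count = 2

Answer: 2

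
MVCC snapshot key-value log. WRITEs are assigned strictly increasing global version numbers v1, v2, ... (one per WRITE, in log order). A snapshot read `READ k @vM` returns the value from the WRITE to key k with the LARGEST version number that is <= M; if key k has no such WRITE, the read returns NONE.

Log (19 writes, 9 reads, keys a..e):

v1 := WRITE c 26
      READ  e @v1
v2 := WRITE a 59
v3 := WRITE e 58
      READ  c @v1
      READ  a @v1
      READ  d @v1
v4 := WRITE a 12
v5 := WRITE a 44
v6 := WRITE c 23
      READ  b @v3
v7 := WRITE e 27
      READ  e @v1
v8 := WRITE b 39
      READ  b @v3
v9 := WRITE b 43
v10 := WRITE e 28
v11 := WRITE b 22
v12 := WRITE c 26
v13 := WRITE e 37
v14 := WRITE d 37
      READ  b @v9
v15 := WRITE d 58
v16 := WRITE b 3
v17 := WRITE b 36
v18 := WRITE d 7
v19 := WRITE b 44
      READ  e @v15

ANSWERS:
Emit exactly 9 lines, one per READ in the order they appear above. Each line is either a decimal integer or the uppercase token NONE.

v1: WRITE c=26  (c history now [(1, 26)])
READ e @v1: history=[] -> no version <= 1 -> NONE
v2: WRITE a=59  (a history now [(2, 59)])
v3: WRITE e=58  (e history now [(3, 58)])
READ c @v1: history=[(1, 26)] -> pick v1 -> 26
READ a @v1: history=[(2, 59)] -> no version <= 1 -> NONE
READ d @v1: history=[] -> no version <= 1 -> NONE
v4: WRITE a=12  (a history now [(2, 59), (4, 12)])
v5: WRITE a=44  (a history now [(2, 59), (4, 12), (5, 44)])
v6: WRITE c=23  (c history now [(1, 26), (6, 23)])
READ b @v3: history=[] -> no version <= 3 -> NONE
v7: WRITE e=27  (e history now [(3, 58), (7, 27)])
READ e @v1: history=[(3, 58), (7, 27)] -> no version <= 1 -> NONE
v8: WRITE b=39  (b history now [(8, 39)])
READ b @v3: history=[(8, 39)] -> no version <= 3 -> NONE
v9: WRITE b=43  (b history now [(8, 39), (9, 43)])
v10: WRITE e=28  (e history now [(3, 58), (7, 27), (10, 28)])
v11: WRITE b=22  (b history now [(8, 39), (9, 43), (11, 22)])
v12: WRITE c=26  (c history now [(1, 26), (6, 23), (12, 26)])
v13: WRITE e=37  (e history now [(3, 58), (7, 27), (10, 28), (13, 37)])
v14: WRITE d=37  (d history now [(14, 37)])
READ b @v9: history=[(8, 39), (9, 43), (11, 22)] -> pick v9 -> 43
v15: WRITE d=58  (d history now [(14, 37), (15, 58)])
v16: WRITE b=3  (b history now [(8, 39), (9, 43), (11, 22), (16, 3)])
v17: WRITE b=36  (b history now [(8, 39), (9, 43), (11, 22), (16, 3), (17, 36)])
v18: WRITE d=7  (d history now [(14, 37), (15, 58), (18, 7)])
v19: WRITE b=44  (b history now [(8, 39), (9, 43), (11, 22), (16, 3), (17, 36), (19, 44)])
READ e @v15: history=[(3, 58), (7, 27), (10, 28), (13, 37)] -> pick v13 -> 37

Answer: NONE
26
NONE
NONE
NONE
NONE
NONE
43
37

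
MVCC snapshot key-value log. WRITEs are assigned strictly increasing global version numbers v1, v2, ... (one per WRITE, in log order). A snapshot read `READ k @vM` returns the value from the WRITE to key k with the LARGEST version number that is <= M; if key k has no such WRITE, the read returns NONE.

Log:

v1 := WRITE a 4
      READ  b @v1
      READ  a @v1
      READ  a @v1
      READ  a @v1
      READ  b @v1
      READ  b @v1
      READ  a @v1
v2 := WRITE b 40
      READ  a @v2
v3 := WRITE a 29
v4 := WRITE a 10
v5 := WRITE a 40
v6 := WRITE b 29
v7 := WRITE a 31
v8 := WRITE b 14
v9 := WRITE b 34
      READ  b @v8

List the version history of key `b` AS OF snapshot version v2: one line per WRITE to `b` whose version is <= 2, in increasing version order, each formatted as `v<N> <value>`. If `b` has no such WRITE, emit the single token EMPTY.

Scan writes for key=b with version <= 2:
  v1 WRITE a 4 -> skip
  v2 WRITE b 40 -> keep
  v3 WRITE a 29 -> skip
  v4 WRITE a 10 -> skip
  v5 WRITE a 40 -> skip
  v6 WRITE b 29 -> drop (> snap)
  v7 WRITE a 31 -> skip
  v8 WRITE b 14 -> drop (> snap)
  v9 WRITE b 34 -> drop (> snap)
Collected: [(2, 40)]

Answer: v2 40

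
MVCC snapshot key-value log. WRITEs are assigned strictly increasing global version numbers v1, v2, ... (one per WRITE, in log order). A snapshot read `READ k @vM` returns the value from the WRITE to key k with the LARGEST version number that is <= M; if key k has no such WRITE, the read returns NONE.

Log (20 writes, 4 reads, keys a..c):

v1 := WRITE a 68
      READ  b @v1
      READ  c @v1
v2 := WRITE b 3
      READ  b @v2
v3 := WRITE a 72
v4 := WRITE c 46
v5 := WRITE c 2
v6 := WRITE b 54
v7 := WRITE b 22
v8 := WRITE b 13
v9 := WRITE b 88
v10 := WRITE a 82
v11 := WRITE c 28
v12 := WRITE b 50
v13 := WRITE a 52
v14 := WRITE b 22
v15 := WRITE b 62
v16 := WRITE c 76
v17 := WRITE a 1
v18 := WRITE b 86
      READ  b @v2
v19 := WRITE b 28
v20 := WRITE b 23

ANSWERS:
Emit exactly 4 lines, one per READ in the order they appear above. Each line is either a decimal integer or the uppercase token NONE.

Answer: NONE
NONE
3
3

Derivation:
v1: WRITE a=68  (a history now [(1, 68)])
READ b @v1: history=[] -> no version <= 1 -> NONE
READ c @v1: history=[] -> no version <= 1 -> NONE
v2: WRITE b=3  (b history now [(2, 3)])
READ b @v2: history=[(2, 3)] -> pick v2 -> 3
v3: WRITE a=72  (a history now [(1, 68), (3, 72)])
v4: WRITE c=46  (c history now [(4, 46)])
v5: WRITE c=2  (c history now [(4, 46), (5, 2)])
v6: WRITE b=54  (b history now [(2, 3), (6, 54)])
v7: WRITE b=22  (b history now [(2, 3), (6, 54), (7, 22)])
v8: WRITE b=13  (b history now [(2, 3), (6, 54), (7, 22), (8, 13)])
v9: WRITE b=88  (b history now [(2, 3), (6, 54), (7, 22), (8, 13), (9, 88)])
v10: WRITE a=82  (a history now [(1, 68), (3, 72), (10, 82)])
v11: WRITE c=28  (c history now [(4, 46), (5, 2), (11, 28)])
v12: WRITE b=50  (b history now [(2, 3), (6, 54), (7, 22), (8, 13), (9, 88), (12, 50)])
v13: WRITE a=52  (a history now [(1, 68), (3, 72), (10, 82), (13, 52)])
v14: WRITE b=22  (b history now [(2, 3), (6, 54), (7, 22), (8, 13), (9, 88), (12, 50), (14, 22)])
v15: WRITE b=62  (b history now [(2, 3), (6, 54), (7, 22), (8, 13), (9, 88), (12, 50), (14, 22), (15, 62)])
v16: WRITE c=76  (c history now [(4, 46), (5, 2), (11, 28), (16, 76)])
v17: WRITE a=1  (a history now [(1, 68), (3, 72), (10, 82), (13, 52), (17, 1)])
v18: WRITE b=86  (b history now [(2, 3), (6, 54), (7, 22), (8, 13), (9, 88), (12, 50), (14, 22), (15, 62), (18, 86)])
READ b @v2: history=[(2, 3), (6, 54), (7, 22), (8, 13), (9, 88), (12, 50), (14, 22), (15, 62), (18, 86)] -> pick v2 -> 3
v19: WRITE b=28  (b history now [(2, 3), (6, 54), (7, 22), (8, 13), (9, 88), (12, 50), (14, 22), (15, 62), (18, 86), (19, 28)])
v20: WRITE b=23  (b history now [(2, 3), (6, 54), (7, 22), (8, 13), (9, 88), (12, 50), (14, 22), (15, 62), (18, 86), (19, 28), (20, 23)])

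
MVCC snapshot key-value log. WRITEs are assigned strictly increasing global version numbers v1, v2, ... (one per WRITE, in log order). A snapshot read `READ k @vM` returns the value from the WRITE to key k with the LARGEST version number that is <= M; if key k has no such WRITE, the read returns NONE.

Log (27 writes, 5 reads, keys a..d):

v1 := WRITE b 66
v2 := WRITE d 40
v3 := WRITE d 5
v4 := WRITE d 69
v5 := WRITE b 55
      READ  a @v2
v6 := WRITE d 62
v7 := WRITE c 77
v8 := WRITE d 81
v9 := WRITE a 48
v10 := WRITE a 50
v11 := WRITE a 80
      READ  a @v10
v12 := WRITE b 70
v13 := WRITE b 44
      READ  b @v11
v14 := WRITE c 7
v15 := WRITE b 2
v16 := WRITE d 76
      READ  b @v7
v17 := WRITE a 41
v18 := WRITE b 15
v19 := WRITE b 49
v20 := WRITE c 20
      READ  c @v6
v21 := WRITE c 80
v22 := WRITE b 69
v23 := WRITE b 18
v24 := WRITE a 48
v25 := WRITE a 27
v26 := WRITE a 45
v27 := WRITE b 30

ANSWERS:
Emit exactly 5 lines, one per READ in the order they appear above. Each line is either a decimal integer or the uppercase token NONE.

v1: WRITE b=66  (b history now [(1, 66)])
v2: WRITE d=40  (d history now [(2, 40)])
v3: WRITE d=5  (d history now [(2, 40), (3, 5)])
v4: WRITE d=69  (d history now [(2, 40), (3, 5), (4, 69)])
v5: WRITE b=55  (b history now [(1, 66), (5, 55)])
READ a @v2: history=[] -> no version <= 2 -> NONE
v6: WRITE d=62  (d history now [(2, 40), (3, 5), (4, 69), (6, 62)])
v7: WRITE c=77  (c history now [(7, 77)])
v8: WRITE d=81  (d history now [(2, 40), (3, 5), (4, 69), (6, 62), (8, 81)])
v9: WRITE a=48  (a history now [(9, 48)])
v10: WRITE a=50  (a history now [(9, 48), (10, 50)])
v11: WRITE a=80  (a history now [(9, 48), (10, 50), (11, 80)])
READ a @v10: history=[(9, 48), (10, 50), (11, 80)] -> pick v10 -> 50
v12: WRITE b=70  (b history now [(1, 66), (5, 55), (12, 70)])
v13: WRITE b=44  (b history now [(1, 66), (5, 55), (12, 70), (13, 44)])
READ b @v11: history=[(1, 66), (5, 55), (12, 70), (13, 44)] -> pick v5 -> 55
v14: WRITE c=7  (c history now [(7, 77), (14, 7)])
v15: WRITE b=2  (b history now [(1, 66), (5, 55), (12, 70), (13, 44), (15, 2)])
v16: WRITE d=76  (d history now [(2, 40), (3, 5), (4, 69), (6, 62), (8, 81), (16, 76)])
READ b @v7: history=[(1, 66), (5, 55), (12, 70), (13, 44), (15, 2)] -> pick v5 -> 55
v17: WRITE a=41  (a history now [(9, 48), (10, 50), (11, 80), (17, 41)])
v18: WRITE b=15  (b history now [(1, 66), (5, 55), (12, 70), (13, 44), (15, 2), (18, 15)])
v19: WRITE b=49  (b history now [(1, 66), (5, 55), (12, 70), (13, 44), (15, 2), (18, 15), (19, 49)])
v20: WRITE c=20  (c history now [(7, 77), (14, 7), (20, 20)])
READ c @v6: history=[(7, 77), (14, 7), (20, 20)] -> no version <= 6 -> NONE
v21: WRITE c=80  (c history now [(7, 77), (14, 7), (20, 20), (21, 80)])
v22: WRITE b=69  (b history now [(1, 66), (5, 55), (12, 70), (13, 44), (15, 2), (18, 15), (19, 49), (22, 69)])
v23: WRITE b=18  (b history now [(1, 66), (5, 55), (12, 70), (13, 44), (15, 2), (18, 15), (19, 49), (22, 69), (23, 18)])
v24: WRITE a=48  (a history now [(9, 48), (10, 50), (11, 80), (17, 41), (24, 48)])
v25: WRITE a=27  (a history now [(9, 48), (10, 50), (11, 80), (17, 41), (24, 48), (25, 27)])
v26: WRITE a=45  (a history now [(9, 48), (10, 50), (11, 80), (17, 41), (24, 48), (25, 27), (26, 45)])
v27: WRITE b=30  (b history now [(1, 66), (5, 55), (12, 70), (13, 44), (15, 2), (18, 15), (19, 49), (22, 69), (23, 18), (27, 30)])

Answer: NONE
50
55
55
NONE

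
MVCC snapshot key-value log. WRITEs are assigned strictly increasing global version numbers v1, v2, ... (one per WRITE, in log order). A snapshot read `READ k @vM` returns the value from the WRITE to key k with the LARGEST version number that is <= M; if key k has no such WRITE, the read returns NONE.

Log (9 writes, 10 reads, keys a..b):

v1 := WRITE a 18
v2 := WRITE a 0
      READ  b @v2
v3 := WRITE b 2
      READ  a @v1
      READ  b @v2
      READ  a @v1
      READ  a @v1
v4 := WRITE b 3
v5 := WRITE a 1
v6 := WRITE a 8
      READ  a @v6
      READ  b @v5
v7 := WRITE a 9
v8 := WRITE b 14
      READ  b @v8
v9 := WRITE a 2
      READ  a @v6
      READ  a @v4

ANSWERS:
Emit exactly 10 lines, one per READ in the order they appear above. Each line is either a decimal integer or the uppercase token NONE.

v1: WRITE a=18  (a history now [(1, 18)])
v2: WRITE a=0  (a history now [(1, 18), (2, 0)])
READ b @v2: history=[] -> no version <= 2 -> NONE
v3: WRITE b=2  (b history now [(3, 2)])
READ a @v1: history=[(1, 18), (2, 0)] -> pick v1 -> 18
READ b @v2: history=[(3, 2)] -> no version <= 2 -> NONE
READ a @v1: history=[(1, 18), (2, 0)] -> pick v1 -> 18
READ a @v1: history=[(1, 18), (2, 0)] -> pick v1 -> 18
v4: WRITE b=3  (b history now [(3, 2), (4, 3)])
v5: WRITE a=1  (a history now [(1, 18), (2, 0), (5, 1)])
v6: WRITE a=8  (a history now [(1, 18), (2, 0), (5, 1), (6, 8)])
READ a @v6: history=[(1, 18), (2, 0), (5, 1), (6, 8)] -> pick v6 -> 8
READ b @v5: history=[(3, 2), (4, 3)] -> pick v4 -> 3
v7: WRITE a=9  (a history now [(1, 18), (2, 0), (5, 1), (6, 8), (7, 9)])
v8: WRITE b=14  (b history now [(3, 2), (4, 3), (8, 14)])
READ b @v8: history=[(3, 2), (4, 3), (8, 14)] -> pick v8 -> 14
v9: WRITE a=2  (a history now [(1, 18), (2, 0), (5, 1), (6, 8), (7, 9), (9, 2)])
READ a @v6: history=[(1, 18), (2, 0), (5, 1), (6, 8), (7, 9), (9, 2)] -> pick v6 -> 8
READ a @v4: history=[(1, 18), (2, 0), (5, 1), (6, 8), (7, 9), (9, 2)] -> pick v2 -> 0

Answer: NONE
18
NONE
18
18
8
3
14
8
0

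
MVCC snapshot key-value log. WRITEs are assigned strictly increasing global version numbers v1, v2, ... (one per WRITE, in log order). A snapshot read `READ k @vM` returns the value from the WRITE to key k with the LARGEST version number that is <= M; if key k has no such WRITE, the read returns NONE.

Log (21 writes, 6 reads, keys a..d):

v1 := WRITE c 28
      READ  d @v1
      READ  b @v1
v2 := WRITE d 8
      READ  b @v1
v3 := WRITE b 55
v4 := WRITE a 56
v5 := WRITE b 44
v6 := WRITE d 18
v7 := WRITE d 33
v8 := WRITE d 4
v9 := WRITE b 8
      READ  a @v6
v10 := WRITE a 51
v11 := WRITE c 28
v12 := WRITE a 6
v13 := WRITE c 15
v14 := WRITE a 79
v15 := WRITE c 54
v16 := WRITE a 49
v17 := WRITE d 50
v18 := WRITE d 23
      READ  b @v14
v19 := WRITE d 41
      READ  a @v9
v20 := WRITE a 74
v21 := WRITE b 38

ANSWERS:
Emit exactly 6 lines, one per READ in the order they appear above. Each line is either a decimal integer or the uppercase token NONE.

v1: WRITE c=28  (c history now [(1, 28)])
READ d @v1: history=[] -> no version <= 1 -> NONE
READ b @v1: history=[] -> no version <= 1 -> NONE
v2: WRITE d=8  (d history now [(2, 8)])
READ b @v1: history=[] -> no version <= 1 -> NONE
v3: WRITE b=55  (b history now [(3, 55)])
v4: WRITE a=56  (a history now [(4, 56)])
v5: WRITE b=44  (b history now [(3, 55), (5, 44)])
v6: WRITE d=18  (d history now [(2, 8), (6, 18)])
v7: WRITE d=33  (d history now [(2, 8), (6, 18), (7, 33)])
v8: WRITE d=4  (d history now [(2, 8), (6, 18), (7, 33), (8, 4)])
v9: WRITE b=8  (b history now [(3, 55), (5, 44), (9, 8)])
READ a @v6: history=[(4, 56)] -> pick v4 -> 56
v10: WRITE a=51  (a history now [(4, 56), (10, 51)])
v11: WRITE c=28  (c history now [(1, 28), (11, 28)])
v12: WRITE a=6  (a history now [(4, 56), (10, 51), (12, 6)])
v13: WRITE c=15  (c history now [(1, 28), (11, 28), (13, 15)])
v14: WRITE a=79  (a history now [(4, 56), (10, 51), (12, 6), (14, 79)])
v15: WRITE c=54  (c history now [(1, 28), (11, 28), (13, 15), (15, 54)])
v16: WRITE a=49  (a history now [(4, 56), (10, 51), (12, 6), (14, 79), (16, 49)])
v17: WRITE d=50  (d history now [(2, 8), (6, 18), (7, 33), (8, 4), (17, 50)])
v18: WRITE d=23  (d history now [(2, 8), (6, 18), (7, 33), (8, 4), (17, 50), (18, 23)])
READ b @v14: history=[(3, 55), (5, 44), (9, 8)] -> pick v9 -> 8
v19: WRITE d=41  (d history now [(2, 8), (6, 18), (7, 33), (8, 4), (17, 50), (18, 23), (19, 41)])
READ a @v9: history=[(4, 56), (10, 51), (12, 6), (14, 79), (16, 49)] -> pick v4 -> 56
v20: WRITE a=74  (a history now [(4, 56), (10, 51), (12, 6), (14, 79), (16, 49), (20, 74)])
v21: WRITE b=38  (b history now [(3, 55), (5, 44), (9, 8), (21, 38)])

Answer: NONE
NONE
NONE
56
8
56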